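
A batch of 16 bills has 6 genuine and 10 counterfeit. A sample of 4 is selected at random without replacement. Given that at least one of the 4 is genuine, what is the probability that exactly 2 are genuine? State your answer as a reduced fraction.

135/322

Work in counts. Selections with at least one genuine: C(16,4) − C(10,4) = 1820 − 210 = 1610.
Of those, selections where exactly 2 are genuine: C(6,2)·C(10,2) = 15·45 = 675.
Conditional probability = 675/1610 = 135/322.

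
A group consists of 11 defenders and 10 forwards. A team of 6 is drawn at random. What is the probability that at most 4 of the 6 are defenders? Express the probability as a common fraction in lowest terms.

1171/1292

Total selections: C(21,6) = 54264.
Count the complement (more than 4 defenders): C(11,5)·C(10,1) + C(11,6)·C(10,0) = 4620 + 462 = 5082.
Probability = 1 − 5082/54264 = 49182/54264 = 1171/1292.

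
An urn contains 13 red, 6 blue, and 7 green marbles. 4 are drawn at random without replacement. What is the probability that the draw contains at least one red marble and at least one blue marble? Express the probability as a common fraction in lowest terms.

29/46

There are C(26,4) = 14950 possible draws.
By inclusion-exclusion on the complements, draws missing all red or all blue: C(13,4) + C(20,4) − C(7,4) = 715 + 4845 − 35 = 5525.
So draws with at least one of each: 14950 − 5525 = 9425, probability 9425/14950 = 29/46.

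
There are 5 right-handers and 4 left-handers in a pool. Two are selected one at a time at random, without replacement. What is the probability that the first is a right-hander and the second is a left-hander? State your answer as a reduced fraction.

Multiply the conditional probabilities at each draw: 5/9 · 4/8 = 20/72 = 5/18.

5/18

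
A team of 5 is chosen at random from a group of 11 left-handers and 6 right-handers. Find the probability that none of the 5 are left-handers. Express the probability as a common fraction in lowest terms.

3/3094

There are C(17,5) = 6188 possible selections.
Selections with no left-handers (all right-handers): C(6,5) = 6.
Probability = 6/6188 = 3/3094.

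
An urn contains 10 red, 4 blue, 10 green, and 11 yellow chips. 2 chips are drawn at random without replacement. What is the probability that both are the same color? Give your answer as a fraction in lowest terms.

There are C(35,2) = 595 ways to draw 2 chips.
All same color: C(10,2) + C(4,2) + C(10,2) + C(11,2) = 45 + 6 + 45 + 55 = 151.
Probability = 151/595.

151/595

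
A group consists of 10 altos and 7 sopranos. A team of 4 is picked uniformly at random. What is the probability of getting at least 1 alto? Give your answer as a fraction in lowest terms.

67/68

There are C(17,4) = 2380 ways to choose the 4.
Favorable selections (at least 1 alto): C(10,1)·C(7,3) + C(10,2)·C(7,2) + C(10,3)·C(7,1) + C(10,4)·C(7,0) = 350 + 945 + 840 + 210 = 2345.
Probability = 2345/2380 = 67/68.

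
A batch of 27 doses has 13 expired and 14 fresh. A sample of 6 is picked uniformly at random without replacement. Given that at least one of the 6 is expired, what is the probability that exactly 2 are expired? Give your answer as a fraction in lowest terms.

182/683

Work in counts. Selections with at least one expired: C(27,6) − C(14,6) = 296010 − 3003 = 293007.
Of those, selections where exactly 2 are expired: C(13,2)·C(14,4) = 78·1001 = 78078.
Conditional probability = 78078/293007 = 182/683.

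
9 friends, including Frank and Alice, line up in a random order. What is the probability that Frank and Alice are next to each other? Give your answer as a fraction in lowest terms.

2/9

There are 9! = 362880 arrangements.
Treat Frank and Alice as a block: 8! arrangements of the blocks × 2 orders within the block = 2·40320 = 80640.
Probability = 80640/362880 = 2/9.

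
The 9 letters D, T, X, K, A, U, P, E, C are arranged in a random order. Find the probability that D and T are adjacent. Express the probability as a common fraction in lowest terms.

There are 9! = 362880 arrangements.
Treat D and T as a block: 8! arrangements of the blocks × 2 orders within the block = 2·40320 = 80640.
Probability = 80640/362880 = 2/9.

2/9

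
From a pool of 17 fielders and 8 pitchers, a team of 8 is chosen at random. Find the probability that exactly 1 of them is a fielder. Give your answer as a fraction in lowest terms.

Total number of selections: C(25,8) = 1081575.
Selections with exactly 1 fielder: choose 1 of the 17 fielders and 7 of the 8 pitchers, C(17,1)·C(8,7) = 17·8 = 136.
Probability = 136/1081575.

136/1081575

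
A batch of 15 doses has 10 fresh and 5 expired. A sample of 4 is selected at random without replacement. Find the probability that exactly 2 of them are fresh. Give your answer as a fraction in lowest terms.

The sample space is all 4-subsets of the 15: C(15,4) = 1365.
Selections with exactly 2 fresh: choose 2 of the 10 fresh and 2 of the 5 expired, C(10,2)·C(5,2) = 45·10 = 450.
Probability = 450/1365 = 30/91.

30/91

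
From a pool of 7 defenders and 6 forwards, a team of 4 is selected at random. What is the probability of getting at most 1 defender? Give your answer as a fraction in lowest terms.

There are C(13,4) = 715 ways to choose the 4.
Favorable selections (at most 1 defender): C(7,0)·C(6,4) + C(7,1)·C(6,3) = 15 + 140 = 155.
Probability = 155/715 = 31/143.

31/143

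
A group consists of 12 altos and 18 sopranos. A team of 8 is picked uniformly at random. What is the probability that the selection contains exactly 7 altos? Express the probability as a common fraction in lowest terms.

528/216775

Total number of selections: C(30,8) = 5852925.
Selections with exactly 7 altos: choose 7 of the 12 altos and 1 of the 18 sopranos, C(12,7)·C(18,1) = 792·18 = 14256.
Probability = 14256/5852925 = 528/216775.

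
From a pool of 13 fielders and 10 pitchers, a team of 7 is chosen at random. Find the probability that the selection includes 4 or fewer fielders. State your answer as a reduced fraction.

5102/7429

There are C(23,7) = 245157 ways to choose the 7.
Count the complement (more than 4 fielders): C(13,5)·C(10,2) + C(13,6)·C(10,1) + C(13,7)·C(10,0) = 57915 + 17160 + 1716 = 76791.
Probability = 1 − 76791/245157 = 168366/245157 = 5102/7429.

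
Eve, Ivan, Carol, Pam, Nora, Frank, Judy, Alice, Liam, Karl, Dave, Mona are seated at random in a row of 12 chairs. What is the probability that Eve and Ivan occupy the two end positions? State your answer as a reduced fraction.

There are 12! = 479001600 arrangements.
Place Eve and Ivan at the ends in 2 ways, arrange the remaining 10 in 10! = 3628800 ways: 2·3628800 = 7257600.
Probability = 7257600/479001600 = 1/66.

1/66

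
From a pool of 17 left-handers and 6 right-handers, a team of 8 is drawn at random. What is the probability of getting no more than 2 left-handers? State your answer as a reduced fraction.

There are C(23,8) = 490314 ways to choose the 8.
Favorable selections (no more than 2 left-handers): C(17,2)·C(6,6) = 136.
Probability = 136/490314 = 4/14421.

4/14421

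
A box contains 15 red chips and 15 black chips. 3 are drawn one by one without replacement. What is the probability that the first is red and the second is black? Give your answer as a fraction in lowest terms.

15/58

Multiply the conditional probabilities at each draw: 15/30 · 15/29 = 225/870 = 15/58.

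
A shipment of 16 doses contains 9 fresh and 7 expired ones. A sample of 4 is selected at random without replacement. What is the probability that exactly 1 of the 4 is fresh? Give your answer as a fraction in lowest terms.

9/52

There are C(16,4) = 1820 ways to choose 4 from 16.
Selections with exactly 1 fresh: choose 1 of the 9 fresh and 3 of the 7 expired, C(9,1)·C(7,3) = 9·35 = 315.
Probability = 315/1820 = 9/52.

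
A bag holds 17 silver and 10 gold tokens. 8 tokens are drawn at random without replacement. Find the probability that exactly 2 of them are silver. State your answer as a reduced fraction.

1904/148005

There are C(27,8) = 2220075 ways to choose 8 from 27.
Selections with exactly 2 silver: choose 2 of the 17 silver and 6 of the 10 gold, C(17,2)·C(10,6) = 136·210 = 28560.
Probability = 28560/2220075 = 1904/148005.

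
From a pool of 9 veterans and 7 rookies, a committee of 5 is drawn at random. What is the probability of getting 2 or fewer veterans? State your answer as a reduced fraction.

19/52

There are C(16,5) = 4368 ways to choose the 5.
Favorable selections (2 or fewer veterans): C(9,0)·C(7,5) + C(9,1)·C(7,4) + C(9,2)·C(7,3) = 21 + 315 + 1260 = 1596.
Probability = 1596/4368 = 19/52.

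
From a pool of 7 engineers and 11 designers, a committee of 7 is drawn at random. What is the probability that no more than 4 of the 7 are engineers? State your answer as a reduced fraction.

3399/3536

There are C(18,7) = 31824 ways to choose the 7.
Count the complement (more than 4 engineers): C(7,5)·C(11,2) + C(7,6)·C(11,1) + C(7,7)·C(11,0) = 1155 + 77 + 1 = 1233.
Probability = 1 − 1233/31824 = 30591/31824 = 3399/3536.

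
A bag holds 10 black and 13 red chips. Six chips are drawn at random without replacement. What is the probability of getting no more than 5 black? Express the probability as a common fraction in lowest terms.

There are C(23,6) = 100947 ways to choose the 6.
The complement is exactly 6 black: C(10,6)·C(13,0) = 210.
Probability = 1 − 210/100947 = 100737/100947 = 4797/4807.

4797/4807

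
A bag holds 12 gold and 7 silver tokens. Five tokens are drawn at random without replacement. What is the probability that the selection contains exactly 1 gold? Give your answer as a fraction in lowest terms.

35/969

The sample space is all 5-subsets of the 19: C(19,5) = 11628.
Selections with exactly 1 gold: choose 1 of the 12 gold and 4 of the 7 silver, C(12,1)·C(7,4) = 12·35 = 420.
Probability = 420/11628 = 35/969.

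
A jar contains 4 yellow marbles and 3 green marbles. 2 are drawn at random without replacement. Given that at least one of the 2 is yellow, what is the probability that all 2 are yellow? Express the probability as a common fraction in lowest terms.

Work in counts. Selections with at least one yellow: C(7,2) − C(3,2) = 21 − 3 = 18.
Of those, selections where all 2 are yellow: C(4,2) = 6.
Conditional probability = 6/18 = 1/3.

1/3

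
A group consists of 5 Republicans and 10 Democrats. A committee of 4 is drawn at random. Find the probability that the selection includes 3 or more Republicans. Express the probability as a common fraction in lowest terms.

1/13

Total selections: C(15,4) = 1365.
Favorable selections (3 or more Republicans): C(5,3)·C(10,1) + C(5,4)·C(10,0) = 100 + 5 = 105.
Probability = 105/1365 = 1/13.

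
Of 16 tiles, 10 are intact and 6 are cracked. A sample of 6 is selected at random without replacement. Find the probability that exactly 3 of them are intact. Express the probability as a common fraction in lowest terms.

There are C(16,6) = 8008 ways to choose 6 from 16.
Selections with exactly 3 intact: choose 3 of the 10 intact and 3 of the 6 cracked, C(10,3)·C(6,3) = 120·20 = 2400.
Probability = 2400/8008 = 300/1001.

300/1001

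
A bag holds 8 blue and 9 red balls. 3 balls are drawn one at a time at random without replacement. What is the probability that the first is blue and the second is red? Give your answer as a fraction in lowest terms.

Multiply the conditional probabilities at each draw: 8/17 · 9/16 = 72/272 = 9/34.

9/34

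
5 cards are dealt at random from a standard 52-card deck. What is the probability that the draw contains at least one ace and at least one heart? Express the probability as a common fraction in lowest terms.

229297/866320

There are C(52,5) = 2598960 possible draws.
By inclusion-exclusion on the complements, draws missing all aces or all hearts: C(48,5) + C(39,5) − C(36,5) = 1712304 + 575757 − 376992 = 1911069.
So draws with at least one of each: 2598960 − 1911069 = 687891, probability 687891/2598960 = 229297/866320.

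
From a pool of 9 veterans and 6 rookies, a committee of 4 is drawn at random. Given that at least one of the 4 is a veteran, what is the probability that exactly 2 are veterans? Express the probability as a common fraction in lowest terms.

2/5

Work in counts. Selections with at least one veteran: C(15,4) − C(6,4) = 1365 − 15 = 1350.
Of those, selections where exactly 2 are veterans: C(9,2)·C(6,2) = 36·15 = 540.
Conditional probability = 540/1350 = 2/5.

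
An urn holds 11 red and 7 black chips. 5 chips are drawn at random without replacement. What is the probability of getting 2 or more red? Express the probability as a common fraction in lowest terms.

583/612

There are C(18,5) = 8568 ways to choose the 5.
Favorable selections (2 or more red): C(11,2)·C(7,3) + C(11,3)·C(7,2) + C(11,4)·C(7,1) + C(11,5)·C(7,0) = 1925 + 3465 + 2310 + 462 = 8162.
Probability = 8162/8568 = 583/612.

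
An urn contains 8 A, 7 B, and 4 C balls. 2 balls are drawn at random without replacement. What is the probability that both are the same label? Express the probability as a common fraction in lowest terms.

55/171

There are C(19,2) = 171 ways to draw 2 balls.
All same label: C(8,2) + C(7,2) + C(4,2) = 28 + 21 + 6 = 55.
Probability = 55/171.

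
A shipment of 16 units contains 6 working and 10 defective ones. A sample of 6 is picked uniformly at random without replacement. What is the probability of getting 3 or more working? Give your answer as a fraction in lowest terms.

There are C(16,6) = 8008 ways to choose the 6.
Count the complement (fewer than 3 working): C(6,0)·C(10,6) + C(6,1)·C(10,5) + C(6,2)·C(10,4) = 210 + 1512 + 3150 = 4872.
Probability = 1 − 4872/8008 = 3136/8008 = 56/143.

56/143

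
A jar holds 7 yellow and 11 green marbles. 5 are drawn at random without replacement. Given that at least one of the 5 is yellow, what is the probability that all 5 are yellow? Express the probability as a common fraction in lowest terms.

1/386

Work in counts. Selections with at least one yellow: C(18,5) − C(11,5) = 8568 − 462 = 8106.
Of those, selections where all 5 are yellow: C(7,5) = 21.
Conditional probability = 21/8106 = 1/386.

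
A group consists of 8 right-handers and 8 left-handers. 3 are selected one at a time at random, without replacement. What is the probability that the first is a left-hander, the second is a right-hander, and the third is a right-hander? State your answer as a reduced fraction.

Multiply the conditional probabilities at each draw: 8/16 · 8/15 · 7/14 = 448/3360 = 2/15.

2/15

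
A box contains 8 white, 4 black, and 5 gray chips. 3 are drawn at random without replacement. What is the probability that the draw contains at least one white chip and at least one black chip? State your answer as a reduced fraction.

8/17

There are C(17,3) = 680 possible draws.
By inclusion-exclusion on the complements, draws missing all white or all black: C(9,3) + C(13,3) − C(5,3) = 84 + 286 − 10 = 360.
So draws with at least one of each: 680 − 360 = 320, probability 320/680 = 8/17.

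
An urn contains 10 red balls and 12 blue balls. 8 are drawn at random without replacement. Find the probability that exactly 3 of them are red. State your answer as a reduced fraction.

There are C(22,8) = 319770 ways to choose 8 from 22.
Selections with exactly 3 red: choose 3 of the 10 red and 5 of the 12 blue, C(10,3)·C(12,5) = 120·792 = 95040.
Probability = 95040/319770 = 96/323.

96/323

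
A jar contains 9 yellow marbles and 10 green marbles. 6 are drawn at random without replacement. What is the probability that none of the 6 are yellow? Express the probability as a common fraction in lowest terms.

There are C(19,6) = 27132 possible selections.
Selections with no yellow (all green): C(10,6) = 210.
Probability = 210/27132 = 5/646.

5/646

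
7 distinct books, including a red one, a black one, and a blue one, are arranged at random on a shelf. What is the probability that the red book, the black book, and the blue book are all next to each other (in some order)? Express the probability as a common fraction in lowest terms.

There are 7! = 5040 arrangements.
Treat the three as one block: 5! placements × 3! orders within the block = 120·6 = 720.
Probability = 720/5040 = 1/7.

1/7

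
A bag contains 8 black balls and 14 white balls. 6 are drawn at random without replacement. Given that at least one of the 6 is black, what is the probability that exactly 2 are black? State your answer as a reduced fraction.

182/465

Work in counts. Selections with at least one black: C(22,6) − C(14,6) = 74613 − 3003 = 71610.
Of those, selections where exactly 2 are black: C(8,2)·C(14,4) = 28·1001 = 28028.
Conditional probability = 28028/71610 = 182/465.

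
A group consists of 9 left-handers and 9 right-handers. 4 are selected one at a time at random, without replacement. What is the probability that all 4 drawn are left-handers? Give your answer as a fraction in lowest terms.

7/170

Multiply the conditional probabilities at each draw: 9/18 · 8/17 · 7/16 · 6/15 = 3024/73440 = 7/170.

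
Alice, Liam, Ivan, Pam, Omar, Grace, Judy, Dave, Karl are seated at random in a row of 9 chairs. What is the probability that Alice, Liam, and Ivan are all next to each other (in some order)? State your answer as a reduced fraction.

1/12

There are 9! = 362880 arrangements.
Treat the three as one block: 7! placements × 3! orders within the block = 5040·6 = 30240.
Probability = 30240/362880 = 1/12.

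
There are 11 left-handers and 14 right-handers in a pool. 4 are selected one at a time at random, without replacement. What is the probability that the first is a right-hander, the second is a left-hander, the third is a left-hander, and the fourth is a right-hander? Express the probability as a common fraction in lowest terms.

Multiply the conditional probabilities at each draw: 14/25 · 11/24 · 10/23 · 13/22 = 20020/303600 = 91/1380.

91/1380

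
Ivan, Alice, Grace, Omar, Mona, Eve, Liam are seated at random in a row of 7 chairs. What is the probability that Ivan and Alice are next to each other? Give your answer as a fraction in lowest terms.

2/7

There are 7! = 5040 arrangements.
Treat Ivan and Alice as a block: 6! arrangements of the blocks × 2 orders within the block = 2·720 = 1440.
Probability = 1440/5040 = 2/7.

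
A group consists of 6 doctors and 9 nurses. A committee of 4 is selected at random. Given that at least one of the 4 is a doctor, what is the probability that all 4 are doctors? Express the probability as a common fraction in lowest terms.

Work in counts. Selections with at least one doctor: C(15,4) − C(9,4) = 1365 − 126 = 1239.
Of those, selections where all 4 are doctors: C(6,4) = 15.
Conditional probability = 15/1239 = 5/413.

5/413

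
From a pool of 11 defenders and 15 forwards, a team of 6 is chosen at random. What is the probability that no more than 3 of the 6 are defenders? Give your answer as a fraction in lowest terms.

94/115

There are C(26,6) = 230230 ways to choose the 6.
Favorable selections (no more than 3 defenders): C(11,0)·C(15,6) + C(11,1)·C(15,5) + C(11,2)·C(15,4) + C(11,3)·C(15,3) = 5005 + 33033 + 75075 + 75075 = 188188.
Probability = 188188/230230 = 94/115.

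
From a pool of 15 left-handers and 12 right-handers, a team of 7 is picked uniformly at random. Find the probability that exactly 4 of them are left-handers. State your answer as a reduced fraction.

Total number of selections: C(27,7) = 888030.
Selections with exactly 4 left-handers: choose 4 of the 15 left-handers and 3 of the 12 right-handers, C(15,4)·C(12,3) = 1365·220 = 300300.
Probability = 300300/888030 = 70/207.

70/207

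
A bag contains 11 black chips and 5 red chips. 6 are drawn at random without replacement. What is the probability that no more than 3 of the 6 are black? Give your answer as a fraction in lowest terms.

Total selections: C(16,6) = 8008.
Favorable selections (no more than 3 black): C(11,1)·C(5,5) + C(11,2)·C(5,4) + C(11,3)·C(5,3) = 11 + 275 + 1650 = 1936.
Probability = 1936/8008 = 22/91.

22/91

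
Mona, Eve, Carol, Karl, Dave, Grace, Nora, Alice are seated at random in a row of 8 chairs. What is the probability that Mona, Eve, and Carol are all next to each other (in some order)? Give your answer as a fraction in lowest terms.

There are 8! = 40320 arrangements.
Treat the three as one block: 6! placements × 3! orders within the block = 720·6 = 4320.
Probability = 4320/40320 = 3/28.

3/28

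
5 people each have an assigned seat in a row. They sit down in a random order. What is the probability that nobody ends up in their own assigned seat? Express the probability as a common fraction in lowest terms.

11/30

There are 5! = 120 seatings.
By inclusion-exclusion, seatings with no fixed points: C(5,0)·5! − C(5,1)·4! + C(5,2)·3! − C(5,3)·2! + C(5,4)·1! − C(5,5)·0! = 44.
Probability = 44/120 = 11/30.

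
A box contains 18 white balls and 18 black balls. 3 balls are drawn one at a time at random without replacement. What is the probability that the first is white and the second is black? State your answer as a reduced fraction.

9/35

Multiply the conditional probabilities at each draw: 18/36 · 18/35 = 324/1260 = 9/35.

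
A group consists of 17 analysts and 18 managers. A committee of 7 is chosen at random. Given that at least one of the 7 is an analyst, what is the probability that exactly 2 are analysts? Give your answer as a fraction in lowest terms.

Work in counts. Selections with at least one analyst: C(35,7) − C(18,7) = 6724520 − 31824 = 6692696.
Of those, selections where exactly 2 are analysts: C(17,2)·C(18,5) = 136·8568 = 1165248.
Conditional probability = 1165248/6692696 = 8568/49211.

8568/49211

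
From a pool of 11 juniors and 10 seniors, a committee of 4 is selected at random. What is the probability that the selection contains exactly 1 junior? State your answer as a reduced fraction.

Total number of selections: C(21,4) = 5985.
Selections with exactly 1 junior: choose 1 of the 11 juniors and 3 of the 10 seniors, C(11,1)·C(10,3) = 11·120 = 1320.
Probability = 1320/5985 = 88/399.

88/399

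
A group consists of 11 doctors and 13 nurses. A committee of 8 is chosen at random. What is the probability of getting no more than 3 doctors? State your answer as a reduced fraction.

3302/7429

There are C(24,8) = 735471 ways to choose the 8.
Favorable selections (no more than 3 doctors): C(11,0)·C(13,8) + C(11,1)·C(13,7) + C(11,2)·C(13,6) + C(11,3)·C(13,5) = 1287 + 18876 + 94380 + 212355 = 326898.
Probability = 326898/735471 = 3302/7429.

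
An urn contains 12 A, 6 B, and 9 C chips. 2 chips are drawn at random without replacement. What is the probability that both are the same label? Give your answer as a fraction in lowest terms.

There are C(27,2) = 351 ways to draw 2 chips.
All same label: C(12,2) + C(6,2) + C(9,2) = 66 + 15 + 36 = 117.
Probability = 117/351 = 1/3.

1/3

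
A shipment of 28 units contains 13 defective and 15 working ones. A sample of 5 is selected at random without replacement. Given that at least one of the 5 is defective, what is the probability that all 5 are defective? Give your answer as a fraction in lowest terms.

33/2443

Work in counts. Selections with at least one defective: C(28,5) − C(15,5) = 98280 − 3003 = 95277.
Of those, selections where all 5 are defective: C(13,5) = 1287.
Conditional probability = 1287/95277 = 33/2443.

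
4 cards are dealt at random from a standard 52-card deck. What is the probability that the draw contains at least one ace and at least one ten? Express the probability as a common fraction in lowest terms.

There are C(52,4) = 270725 possible draws.
By inclusion-exclusion on the complements, draws missing all aces or all tens: C(48,4) + C(48,4) − C(44,4) = 194580 + 194580 − 135751 = 253409.
So draws with at least one of each: 270725 − 253409 = 17316, probability 17316/270725 = 1332/20825.

1332/20825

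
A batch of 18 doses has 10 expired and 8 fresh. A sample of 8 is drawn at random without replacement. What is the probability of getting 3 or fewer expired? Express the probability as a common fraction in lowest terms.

There are C(18,8) = 43758 ways to choose the 8.
Favorable selections (3 or fewer expired): C(10,0)·C(8,8) + C(10,1)·C(8,7) + C(10,2)·C(8,6) + C(10,3)·C(8,5) = 1 + 80 + 1260 + 6720 = 8061.
Probability = 8061/43758 = 2687/14586.

2687/14586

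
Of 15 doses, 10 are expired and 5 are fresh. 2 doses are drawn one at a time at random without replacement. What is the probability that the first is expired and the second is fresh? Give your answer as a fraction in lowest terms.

5/21

Multiply the conditional probabilities at each draw: 10/15 · 5/14 = 50/210 = 5/21.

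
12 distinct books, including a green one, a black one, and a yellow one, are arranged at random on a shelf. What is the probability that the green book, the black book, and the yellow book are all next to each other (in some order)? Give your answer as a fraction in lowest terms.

1/22

There are 12! = 479001600 arrangements.
Treat the three as one block: 10! placements × 3! orders within the block = 3628800·6 = 21772800.
Probability = 21772800/479001600 = 1/22.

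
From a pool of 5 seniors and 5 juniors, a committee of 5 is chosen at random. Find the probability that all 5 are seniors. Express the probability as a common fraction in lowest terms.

1/252

There are C(10,5) = 252 possible selections.
Selections with all seniors: C(5,5) = 1.
Probability = 1/252.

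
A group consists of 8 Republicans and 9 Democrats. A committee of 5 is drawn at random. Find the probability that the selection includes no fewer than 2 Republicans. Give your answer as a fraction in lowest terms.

361/442

There are C(17,5) = 6188 ways to choose the 5.
Favorable selections (no fewer than 2 Republicans): C(8,2)·C(9,3) + C(8,3)·C(9,2) + C(8,4)·C(9,1) + C(8,5)·C(9,0) = 2352 + 2016 + 630 + 56 = 5054.
Probability = 5054/6188 = 361/442.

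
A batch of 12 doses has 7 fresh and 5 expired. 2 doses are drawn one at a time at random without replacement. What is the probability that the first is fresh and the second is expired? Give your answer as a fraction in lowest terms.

Multiply the conditional probabilities at each draw: 7/12 · 5/11 = 35/132.

35/132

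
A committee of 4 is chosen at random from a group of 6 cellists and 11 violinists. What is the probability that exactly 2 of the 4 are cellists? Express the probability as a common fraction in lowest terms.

165/476

The sample space is all 4-subsets of the 17: C(17,4) = 2380.
Selections with exactly 2 cellists: choose 2 of the 6 cellists and 2 of the 11 violinists, C(6,2)·C(11,2) = 15·55 = 825.
Probability = 825/2380 = 165/476.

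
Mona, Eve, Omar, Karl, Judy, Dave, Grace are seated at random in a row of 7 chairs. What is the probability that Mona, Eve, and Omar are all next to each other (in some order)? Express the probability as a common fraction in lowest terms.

1/7

There are 7! = 5040 arrangements.
Treat the three as one block: 5! placements × 3! orders within the block = 120·6 = 720.
Probability = 720/5040 = 1/7.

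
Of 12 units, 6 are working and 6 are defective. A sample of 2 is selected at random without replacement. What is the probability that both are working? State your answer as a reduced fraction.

5/22

There are C(12,2) = 66 possible selections.
Selections with all working: C(6,2) = 15.
Probability = 15/66 = 5/22.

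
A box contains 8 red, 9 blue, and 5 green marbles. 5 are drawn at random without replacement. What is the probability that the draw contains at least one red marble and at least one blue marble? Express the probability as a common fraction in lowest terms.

3841/4389

There are C(22,5) = 26334 possible draws.
By inclusion-exclusion on the complements, draws missing all red or all blue: C(14,5) + C(13,5) − C(5,5) = 2002 + 1287 − 1 = 3288.
So draws with at least one of each: 26334 − 3288 = 23046, probability 23046/26334 = 3841/4389.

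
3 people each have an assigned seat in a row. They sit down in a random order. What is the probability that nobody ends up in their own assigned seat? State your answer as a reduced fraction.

There are 3! = 6 seatings.
By inclusion-exclusion, seatings with no fixed points: C(3,0)·3! − C(3,1)·2! + C(3,2)·1! − C(3,3)·0! = 2.
Probability = 2/6 = 1/3.

1/3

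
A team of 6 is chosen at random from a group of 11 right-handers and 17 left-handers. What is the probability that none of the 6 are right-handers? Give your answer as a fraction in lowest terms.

34/1035

There are C(28,6) = 376740 possible selections.
Selections with no right-handers (all left-handers): C(17,6) = 12376.
Probability = 12376/376740 = 34/1035.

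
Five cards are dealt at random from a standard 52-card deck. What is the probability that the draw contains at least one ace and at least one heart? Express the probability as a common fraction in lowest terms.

There are C(52,5) = 2598960 possible draws.
By inclusion-exclusion on the complements, draws missing all aces or all hearts: C(48,5) + C(39,5) − C(36,5) = 1712304 + 575757 − 376992 = 1911069.
So draws with at least one of each: 2598960 − 1911069 = 687891, probability 687891/2598960 = 229297/866320.

229297/866320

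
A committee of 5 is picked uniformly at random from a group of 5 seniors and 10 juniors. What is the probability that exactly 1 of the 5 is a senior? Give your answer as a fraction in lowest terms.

Total number of selections: C(15,5) = 3003.
Selections with exactly 1 senior: choose 1 of the 5 seniors and 4 of the 10 juniors, C(5,1)·C(10,4) = 5·210 = 1050.
Probability = 1050/3003 = 50/143.

50/143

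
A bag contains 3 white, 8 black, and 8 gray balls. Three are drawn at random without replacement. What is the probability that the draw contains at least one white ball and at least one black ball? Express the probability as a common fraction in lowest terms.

There are C(19,3) = 969 possible draws.
By inclusion-exclusion on the complements, draws missing all white or all black: C(16,3) + C(11,3) − C(8,3) = 560 + 165 − 56 = 669.
So draws with at least one of each: 969 − 669 = 300, probability 300/969 = 100/323.

100/323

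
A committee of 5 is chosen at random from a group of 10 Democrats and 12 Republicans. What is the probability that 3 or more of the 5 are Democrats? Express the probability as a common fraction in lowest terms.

54/133

Total selections: C(22,5) = 26334.
Favorable selections (3 or more Democrats): C(10,3)·C(12,2) + C(10,4)·C(12,1) + C(10,5)·C(12,0) = 7920 + 2520 + 252 = 10692.
Probability = 10692/26334 = 54/133.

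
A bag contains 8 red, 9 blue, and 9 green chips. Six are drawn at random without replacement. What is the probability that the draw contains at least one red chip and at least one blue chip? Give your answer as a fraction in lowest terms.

14241/16445

There are C(26,6) = 230230 possible draws.
By inclusion-exclusion on the complements, draws missing all red or all blue: C(18,6) + C(17,6) − C(9,6) = 18564 + 12376 − 84 = 30856.
So draws with at least one of each: 230230 − 30856 = 199374, probability 199374/230230 = 14241/16445.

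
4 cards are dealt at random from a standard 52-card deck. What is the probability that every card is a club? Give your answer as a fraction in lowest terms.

There are C(52,4) = 270725 possible 4-card hands.
Hands that are all clubs: C(13,4) = 715.
Probability = 715/270725 = 11/4165.

11/4165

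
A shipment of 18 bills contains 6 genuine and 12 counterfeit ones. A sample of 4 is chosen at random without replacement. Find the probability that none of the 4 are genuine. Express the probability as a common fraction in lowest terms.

There are C(18,4) = 3060 possible selections.
Selections with no genuine (all counterfeit): C(12,4) = 495.
Probability = 495/3060 = 11/68.

11/68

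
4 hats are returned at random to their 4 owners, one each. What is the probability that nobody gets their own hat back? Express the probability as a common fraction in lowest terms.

There are 4! = 24 assignments.
By inclusion-exclusion, assignments with no fixed points: C(4,0)·4! − C(4,1)·3! + C(4,2)·2! − C(4,3)·1! + C(4,4)·0! = 9.
Probability = 9/24 = 3/8.

3/8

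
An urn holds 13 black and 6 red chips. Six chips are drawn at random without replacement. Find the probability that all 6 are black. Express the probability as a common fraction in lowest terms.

143/2261

There are C(19,6) = 27132 possible selections.
Selections with all black: C(13,6) = 1716.
Probability = 1716/27132 = 143/2261.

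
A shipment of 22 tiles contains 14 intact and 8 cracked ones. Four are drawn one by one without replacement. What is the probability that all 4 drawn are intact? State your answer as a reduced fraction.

Multiply the conditional probabilities at each draw: 14/22 · 13/21 · 12/20 · 11/19 = 24024/175560 = 13/95.

13/95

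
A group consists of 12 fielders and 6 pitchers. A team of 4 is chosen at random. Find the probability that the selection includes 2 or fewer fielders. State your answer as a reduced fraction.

83/204

Total selections: C(18,4) = 3060.
Favorable selections (2 or fewer fielders): C(12,0)·C(6,4) + C(12,1)·C(6,3) + C(12,2)·C(6,2) = 15 + 240 + 990 = 1245.
Probability = 1245/3060 = 83/204.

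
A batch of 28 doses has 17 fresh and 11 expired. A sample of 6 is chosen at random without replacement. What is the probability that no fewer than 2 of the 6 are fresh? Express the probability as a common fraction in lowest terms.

There are C(28,6) = 376740 ways to choose the 6.
Count the complement (fewer than 2 fresh): C(17,0)·C(11,6) + C(17,1)·C(11,5) = 462 + 7854 = 8316.
Probability = 1 − 8316/376740 = 368424/376740 = 1462/1495.

1462/1495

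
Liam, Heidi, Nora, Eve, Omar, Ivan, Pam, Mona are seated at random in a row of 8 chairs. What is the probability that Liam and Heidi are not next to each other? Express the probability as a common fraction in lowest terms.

There are 8! = 40320 arrangements.
Arrangements with Liam and Heidi adjacent: 2·7! = 10080.
So not adjacent: 40320 − 10080 = 30240, probability 30240/40320 = 3/4.

3/4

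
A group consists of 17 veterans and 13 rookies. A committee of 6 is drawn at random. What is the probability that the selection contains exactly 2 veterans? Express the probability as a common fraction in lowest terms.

1496/9135

There are C(30,6) = 593775 ways to choose 6 from 30.
Selections with exactly 2 veterans: choose 2 of the 17 veterans and 4 of the 13 rookies, C(17,2)·C(13,4) = 136·715 = 97240.
Probability = 97240/593775 = 1496/9135.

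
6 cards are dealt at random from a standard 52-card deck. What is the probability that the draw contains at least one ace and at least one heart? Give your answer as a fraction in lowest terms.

There are C(52,6) = 20358520 possible draws.
By inclusion-exclusion on the complements, draws missing all aces or all hearts: C(48,6) + C(39,6) − C(36,6) = 12271512 + 3262623 − 1947792 = 13586343.
So draws with at least one of each: 20358520 − 13586343 = 6772177, probability 6772177/20358520.

6772177/20358520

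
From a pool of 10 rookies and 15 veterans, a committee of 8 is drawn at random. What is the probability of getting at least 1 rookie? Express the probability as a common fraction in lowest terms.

2172/2185

There are C(25,8) = 1081575 ways to choose the 8.
The complement is all 8 are veterans: C(15,8) = 6435.
Probability = 1 − 6435/1081575 = 1075140/1081575 = 2172/2185.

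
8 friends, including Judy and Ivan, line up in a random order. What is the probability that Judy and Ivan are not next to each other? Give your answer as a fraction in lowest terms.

3/4

There are 8! = 40320 arrangements.
Arrangements with Judy and Ivan adjacent: 2·7! = 10080.
So not adjacent: 40320 − 10080 = 30240, probability 30240/40320 = 3/4.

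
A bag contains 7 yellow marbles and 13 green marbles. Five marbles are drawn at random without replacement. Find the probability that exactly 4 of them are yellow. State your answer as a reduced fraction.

455/15504

Total number of selections: C(20,5) = 15504.
Selections with exactly 4 yellow: choose 4 of the 7 yellow and 1 of the 13 green, C(7,4)·C(13,1) = 35·13 = 455.
Probability = 455/15504.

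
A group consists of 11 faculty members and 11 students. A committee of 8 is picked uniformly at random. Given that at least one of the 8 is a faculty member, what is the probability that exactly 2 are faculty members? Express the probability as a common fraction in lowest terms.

154/1937

Work in counts. Selections with at least one faculty member: C(22,8) − C(11,8) = 319770 − 165 = 319605.
Of those, selections where exactly 2 are faculty members: C(11,2)·C(11,6) = 55·462 = 25410.
Conditional probability = 25410/319605 = 154/1937.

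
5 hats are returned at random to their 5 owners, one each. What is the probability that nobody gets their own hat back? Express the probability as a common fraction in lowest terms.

There are 5! = 120 assignments.
By inclusion-exclusion, assignments with no fixed points: C(5,0)·5! − C(5,1)·4! + C(5,2)·3! − C(5,3)·2! + C(5,4)·1! − C(5,5)·0! = 44.
Probability = 44/120 = 11/30.

11/30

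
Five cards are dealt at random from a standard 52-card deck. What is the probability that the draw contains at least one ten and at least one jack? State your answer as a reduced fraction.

There are C(52,5) = 2598960 possible draws.
By inclusion-exclusion on the complements, draws missing all tens or all jacks: C(48,5) + C(48,5) − C(44,5) = 1712304 + 1712304 − 1086008 = 2338600.
So draws with at least one of each: 2598960 − 2338600 = 260360, probability 260360/2598960 = 6509/64974.

6509/64974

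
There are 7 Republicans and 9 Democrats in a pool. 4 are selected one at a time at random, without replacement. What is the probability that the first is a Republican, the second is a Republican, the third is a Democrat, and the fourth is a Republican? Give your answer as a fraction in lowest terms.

9/208

Multiply the conditional probabilities at each draw: 7/16 · 6/15 · 9/14 · 5/13 = 1890/43680 = 9/208.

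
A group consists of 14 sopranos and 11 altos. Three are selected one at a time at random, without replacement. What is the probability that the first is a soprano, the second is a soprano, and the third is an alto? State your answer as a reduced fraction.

Multiply the conditional probabilities at each draw: 14/25 · 13/24 · 11/23 = 2002/13800 = 1001/6900.

1001/6900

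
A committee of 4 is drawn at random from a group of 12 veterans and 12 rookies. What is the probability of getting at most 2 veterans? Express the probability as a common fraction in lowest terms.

227/322

Total selections: C(24,4) = 10626.
Count the complement (more than 2 veterans): C(12,3)·C(12,1) + C(12,4)·C(12,0) = 2640 + 495 = 3135.
Probability = 1 − 3135/10626 = 7491/10626 = 227/322.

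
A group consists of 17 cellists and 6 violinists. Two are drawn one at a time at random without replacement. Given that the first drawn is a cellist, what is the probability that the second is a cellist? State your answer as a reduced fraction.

8/11

After removing one cellist, 22 remain: 16 cellists and 6 violinists.
So the probability the next is a cellist is 16/22 = 8/11.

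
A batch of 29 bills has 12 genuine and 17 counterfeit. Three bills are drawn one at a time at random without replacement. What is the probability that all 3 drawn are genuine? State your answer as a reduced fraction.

110/1827

Multiply the conditional probabilities at each draw: 12/29 · 11/28 · 10/27 = 1320/21924 = 110/1827.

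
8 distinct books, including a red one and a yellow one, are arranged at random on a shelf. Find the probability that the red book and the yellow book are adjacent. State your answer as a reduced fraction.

There are 8! = 40320 arrangements.
Treat the red book and the yellow book as a block: 7! arrangements of the blocks × 2 orders within the block = 2·5040 = 10080.
Probability = 10080/40320 = 1/4.

1/4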